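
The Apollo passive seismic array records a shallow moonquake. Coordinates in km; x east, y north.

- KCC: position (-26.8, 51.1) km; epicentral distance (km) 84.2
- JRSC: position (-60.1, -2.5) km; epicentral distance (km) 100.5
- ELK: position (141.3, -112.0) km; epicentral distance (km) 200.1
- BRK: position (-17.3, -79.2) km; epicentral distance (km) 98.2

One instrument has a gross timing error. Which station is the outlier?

ELK

Solve using three stations at a time. Using KCC, JRSC, BRK (subtract circle equations pairwise → linear system) gives (x, y) ≈ (40.4, 0.3).
Distances from that point to each station vs reported:
  KCC: calculated 84.2 vs reported 84.2 → residual 0.0 km
  JRSC: calculated 100.5 vs reported 100.5 → residual 0.0 km
  ELK: calculated 151.0 vs reported 200.1 → residual 49.1 km
  BRK: calculated 98.2 vs reported 98.2 → residual 0.0 km
KCC, JRSC, BRK are mutually consistent (residuals ≈ 0); ELK is off by 49.1 km.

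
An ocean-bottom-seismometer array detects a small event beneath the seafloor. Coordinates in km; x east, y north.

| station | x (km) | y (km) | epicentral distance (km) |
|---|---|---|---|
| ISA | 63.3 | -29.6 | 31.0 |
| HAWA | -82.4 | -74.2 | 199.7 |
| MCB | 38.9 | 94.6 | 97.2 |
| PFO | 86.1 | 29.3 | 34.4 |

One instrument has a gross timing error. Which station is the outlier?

HAWA

Solve using three stations at a time. Using ISA, MCB, PFO (subtract circle equations pairwise → linear system) gives (x, y) ≈ (66.1, 1.3).
Distances from that point to each station vs reported:
  ISA: calculated 31.0 vs reported 31.0 → residual 0.0 km
  HAWA: calculated 166.6 vs reported 199.7 → residual 33.1 km
  MCB: calculated 97.2 vs reported 97.2 → residual 0.0 km
  PFO: calculated 34.4 vs reported 34.4 → residual 0.0 km
ISA, MCB, PFO are mutually consistent (residuals ≈ 0); HAWA is off by 33.1 km.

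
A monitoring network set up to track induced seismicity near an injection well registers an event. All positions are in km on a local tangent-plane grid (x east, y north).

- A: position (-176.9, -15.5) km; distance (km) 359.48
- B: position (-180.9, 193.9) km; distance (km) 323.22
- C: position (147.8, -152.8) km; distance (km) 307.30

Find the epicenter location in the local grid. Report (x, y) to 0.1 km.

(139.9, 154.4)

Circle about each station: (x + 176.9)² + (y + 15.5)² = 359.48²; (x + 180.9)² + (y − 193.9)² = 323.22²; (x − 147.8)² + (y + 152.8)² = 307.30².
Subtracting the A equation from the B and C equations removes the quadratic terms:
-8.0 x + 418.8 y = 63542.86
649.4 x − 274.6 y = 48451.40
Solving the 2×2 system: x ≈ 139.9, y ≈ 154.4 km.
Check against A (with the unrounded x, y): √((x + 176.9)²+(y + 15.5)²) = 359.48 ≈ 359.48 km. ✓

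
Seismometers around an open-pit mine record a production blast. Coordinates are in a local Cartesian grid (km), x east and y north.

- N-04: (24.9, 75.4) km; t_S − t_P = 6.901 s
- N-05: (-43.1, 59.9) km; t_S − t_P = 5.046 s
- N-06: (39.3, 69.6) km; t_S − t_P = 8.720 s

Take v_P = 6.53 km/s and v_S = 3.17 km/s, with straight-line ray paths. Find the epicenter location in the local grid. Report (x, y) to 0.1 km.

Distance from S−P lag: d = Δt · v_P v_S / (v_P − v_S) = Δt · (6.53·3.17)/(6.53−3.17) ≈ 6.1607·Δt.
So d_N-04 = 42.52, d_N-05 = 31.09, d_N-06 = 53.72 km.
Circle about each station: (x − 24.9)² + (y − 75.4)² = 42.52²; (x + 43.1)² + (y − 59.9)² = 31.09²; (x − 39.3)² + (y − 69.6)² = 53.72².
Subtracting the N-04 equation from the N-05 and N-06 equations removes the quadratic terms:
-136.0 x − 31.0 y = -18.19
28.8 x − 11.6 y = -994.41
Solving the 2×2 system: x ≈ -12.4, y ≈ 55.0 km.

-12.4 km east, 55.0 km north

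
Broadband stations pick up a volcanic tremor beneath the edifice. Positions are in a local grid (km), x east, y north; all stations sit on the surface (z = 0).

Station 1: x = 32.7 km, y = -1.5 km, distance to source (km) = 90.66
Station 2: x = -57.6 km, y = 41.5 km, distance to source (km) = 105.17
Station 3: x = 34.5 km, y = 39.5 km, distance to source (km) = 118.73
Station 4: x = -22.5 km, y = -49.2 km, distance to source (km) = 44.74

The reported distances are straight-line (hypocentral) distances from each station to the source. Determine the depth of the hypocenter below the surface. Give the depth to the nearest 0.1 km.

depth ≈ 44.1 km

Each station gives a sphere (x−x_i)² + (y−y_i)² + z² = d_i² (stations at z=0).
Subtracting the Station 1 sphere from Station 2 and Station 3: z² cancels, leaving linear equations in x and y:
-180.6 x + 86.0 y = 1126.98
3.6 x + 82.0 y = -4198.62
Solving: x ≈ -29.995, y ≈ -49.886 km (keep extra digits for the depth step; rounded: -30.0, -49.9).
Then from the Station 1 sphere: z² = 90.66² − (x − 32.7)² − (y + 1.5)² with x = -29.995, y = -49.886, so z ≈ 44.129 ≈ 44.1 km.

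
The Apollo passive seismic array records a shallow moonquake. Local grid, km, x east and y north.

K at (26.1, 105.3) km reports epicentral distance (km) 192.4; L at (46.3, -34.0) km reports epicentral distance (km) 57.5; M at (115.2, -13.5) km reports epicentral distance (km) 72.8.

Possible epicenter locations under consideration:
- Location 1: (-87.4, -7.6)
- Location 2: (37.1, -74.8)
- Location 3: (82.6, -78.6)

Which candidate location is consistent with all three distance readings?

For each candidate, compare |candidate − station| to the reported distance:
Location 1: residuals K 32.3, L 78.8, M 129.9 → max 129.9 km
Location 2: residuals K 12.0, L 15.7, M 26.5 → max 26.5 km
Location 3: residuals K 0.0, L 0.0, M 0.0 → max 0.0 km
Only Location 3 has all residuals ≈ 0.

Location 3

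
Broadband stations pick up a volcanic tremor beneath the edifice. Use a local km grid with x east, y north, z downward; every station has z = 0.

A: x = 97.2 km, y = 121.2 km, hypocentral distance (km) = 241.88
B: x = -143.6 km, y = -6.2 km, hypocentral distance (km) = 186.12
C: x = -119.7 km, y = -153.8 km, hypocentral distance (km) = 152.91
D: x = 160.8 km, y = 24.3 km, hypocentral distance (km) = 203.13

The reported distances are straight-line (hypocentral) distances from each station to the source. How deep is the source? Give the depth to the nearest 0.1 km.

depth ≈ 60.2 km

Each station gives a sphere (x−x_i)² + (y−y_i)² + z² = d_i² (stations at z=0).
Subtracting the A sphere from B and C: z² cancels, leaving linear equations in x and y:
-481.6 x − 254.8 y = 20387.40
-433.8 x − 550.0 y = 48969.72
Solving: x ≈ 8.192, y ≈ -95.497 km (keep extra digits for the depth step; rounded: 8.2, -95.5).
Then from the A sphere: z² = 241.88² − (x − 97.2)² − (y − 121.2)² with x = 8.192, y = -95.497, so z ≈ 60.216 ≈ 60.2 km.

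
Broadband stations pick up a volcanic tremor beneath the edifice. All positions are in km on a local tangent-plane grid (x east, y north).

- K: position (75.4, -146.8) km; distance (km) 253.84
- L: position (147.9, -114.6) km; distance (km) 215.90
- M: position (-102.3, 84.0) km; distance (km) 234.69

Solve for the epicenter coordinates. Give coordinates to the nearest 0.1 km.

Circle about each station: (x − 75.4)² + (y + 146.8)² = 253.84²; (x − 147.9)² + (y + 114.6)² = 215.90²; (x + 102.3)² + (y − 84.0)² = 234.69².
Subtracting the K equation from the L and M equations removes the quadratic terms:
145.0 x + 64.4 y = 25594.11
-355.4 x + 461.6 y = -358.76
Solving the 2×2 system: x ≈ 131.8, y ≈ 100.7 km.

(131.8, 100.7)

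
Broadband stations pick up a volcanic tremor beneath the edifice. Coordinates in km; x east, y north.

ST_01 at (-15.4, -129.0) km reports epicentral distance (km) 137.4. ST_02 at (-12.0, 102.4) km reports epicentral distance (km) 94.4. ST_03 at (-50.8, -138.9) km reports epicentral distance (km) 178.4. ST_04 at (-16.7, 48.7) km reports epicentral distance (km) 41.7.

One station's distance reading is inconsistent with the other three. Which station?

ST_03

Solve using three stations at a time. Using ST_01, ST_02, ST_04 (subtract circle equations pairwise → linear system) gives (x, y) ≈ (-7.2, 8.1).
Distances from that point to each station vs reported:
  ST_01: calculated 137.4 vs reported 137.4 → residual 0.0 km
  ST_02: calculated 94.4 vs reported 94.4 → residual 0.0 km
  ST_03: calculated 153.4 vs reported 178.4 → residual 25.0 km
  ST_04: calculated 41.7 vs reported 41.7 → residual 0.0 km
ST_01, ST_02, ST_04 are mutually consistent (residuals ≈ 0); ST_03 is off by 25.0 km.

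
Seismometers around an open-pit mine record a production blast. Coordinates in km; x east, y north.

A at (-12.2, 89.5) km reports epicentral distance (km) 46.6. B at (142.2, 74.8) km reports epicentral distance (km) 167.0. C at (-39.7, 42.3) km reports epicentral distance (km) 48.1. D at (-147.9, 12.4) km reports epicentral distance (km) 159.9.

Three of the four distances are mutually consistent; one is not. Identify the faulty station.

B

Solve using three stations at a time. Using A, C, D (subtract circle equations pairwise → linear system) gives (x, y) ≈ (8.1, 47.6).
Distances from that point to each station vs reported:
  A: calculated 46.6 vs reported 46.6 → residual 0.0 km
  B: calculated 136.9 vs reported 167.0 → residual 30.1 km
  C: calculated 48.1 vs reported 48.1 → residual 0.0 km
  D: calculated 159.9 vs reported 159.9 → residual 0.0 km
A, C, D are mutually consistent (residuals ≈ 0); B is off by 30.1 km.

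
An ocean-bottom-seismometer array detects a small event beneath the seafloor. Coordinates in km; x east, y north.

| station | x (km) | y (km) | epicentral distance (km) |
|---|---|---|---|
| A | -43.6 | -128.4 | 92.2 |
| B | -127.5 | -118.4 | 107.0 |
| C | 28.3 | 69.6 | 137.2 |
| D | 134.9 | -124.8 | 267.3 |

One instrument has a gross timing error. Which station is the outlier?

Solve using three stations at a time. Using A, B, C (subtract circle equations pairwise → linear system) gives (x, y) ≈ (-57.7, -37.3).
Distances from that point to each station vs reported:
  A: calculated 92.2 vs reported 92.2 → residual 0.0 km
  B: calculated 107.0 vs reported 107.0 → residual 0.0 km
  C: calculated 137.2 vs reported 137.2 → residual 0.0 km
  D: calculated 211.6 vs reported 267.3 → residual 55.7 km
A, B, C are mutually consistent (residuals ≈ 0); D is off by 55.7 km.

D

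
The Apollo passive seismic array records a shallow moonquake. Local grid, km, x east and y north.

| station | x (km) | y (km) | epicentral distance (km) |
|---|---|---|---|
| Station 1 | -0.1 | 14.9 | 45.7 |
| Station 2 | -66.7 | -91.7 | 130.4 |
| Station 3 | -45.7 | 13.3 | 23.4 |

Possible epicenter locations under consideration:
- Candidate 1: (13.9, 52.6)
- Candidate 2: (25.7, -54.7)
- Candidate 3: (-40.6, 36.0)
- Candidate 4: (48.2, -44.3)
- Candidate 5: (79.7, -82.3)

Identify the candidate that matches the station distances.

For each candidate, compare |candidate − station| to the reported distance:
Candidate 1: residuals Station 1 5.5, Station 2 34.9, Station 3 48.0 → max 48.0 km
Candidate 2: residuals Station 1 28.5, Station 2 30.9, Station 3 75.2 → max 75.2 km
Candidate 3: residuals Station 1 0.0, Station 2 0.1, Station 3 0.1 → max 0.1 km
Candidate 4: residuals Station 1 30.7, Station 2 6.1, Station 3 86.8 → max 86.8 km
Candidate 5: residuals Station 1 80.1, Station 2 16.3, Station 3 134.3 → max 134.3 km
Only Candidate 3 has all residuals ≈ 0.

Candidate 3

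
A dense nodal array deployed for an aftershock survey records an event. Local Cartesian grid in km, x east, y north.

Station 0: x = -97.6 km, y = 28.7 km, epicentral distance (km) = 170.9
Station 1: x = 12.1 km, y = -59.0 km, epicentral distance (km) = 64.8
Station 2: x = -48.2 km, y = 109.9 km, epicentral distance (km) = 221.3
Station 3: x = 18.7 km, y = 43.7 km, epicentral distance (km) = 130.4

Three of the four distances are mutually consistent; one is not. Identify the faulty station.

Station 0

Solve using three stations at a time. Using Station 1, Station 2, Station 3 (subtract circle equations pairwise → linear system) gives (x, y) ≈ (75.1, -73.8).
Distances from that point to each station vs reported:
  Station 0: calculated 200.9 vs reported 170.9 → residual 30.0 km
  Station 1: calculated 64.8 vs reported 64.8 → residual 0.0 km
  Station 2: calculated 221.3 vs reported 221.3 → residual 0.0 km
  Station 3: calculated 130.4 vs reported 130.4 → residual 0.0 km
Station 1, Station 2, Station 3 are mutually consistent (residuals ≈ 0); Station 0 is off by 30.0 km.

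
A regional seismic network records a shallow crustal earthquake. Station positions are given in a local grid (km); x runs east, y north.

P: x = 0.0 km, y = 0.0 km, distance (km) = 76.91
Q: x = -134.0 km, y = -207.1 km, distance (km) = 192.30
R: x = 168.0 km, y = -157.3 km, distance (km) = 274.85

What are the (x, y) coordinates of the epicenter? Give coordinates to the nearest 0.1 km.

Circle about each station: x² + y² = 76.91²; (x + 134.0)² + (y + 207.1)² = 192.30²; (x − 168.0)² + (y + 157.3)² = 274.85².
Subtracting pairs of circle equations eliminates x²+y² and gives linear equations (the radical axes):
-268.0 x − 414.2 y = 29782.27
336.0 x − 314.6 y = -16660.08
Solving the 2×2 system: x ≈ -72.8, y ≈ -24.8 km.
Check against P (with the unrounded x, y): √(x²+y²) = 76.91 ≈ 76.91 km. ✓

x ≈ -72.8 km, y ≈ -24.8 km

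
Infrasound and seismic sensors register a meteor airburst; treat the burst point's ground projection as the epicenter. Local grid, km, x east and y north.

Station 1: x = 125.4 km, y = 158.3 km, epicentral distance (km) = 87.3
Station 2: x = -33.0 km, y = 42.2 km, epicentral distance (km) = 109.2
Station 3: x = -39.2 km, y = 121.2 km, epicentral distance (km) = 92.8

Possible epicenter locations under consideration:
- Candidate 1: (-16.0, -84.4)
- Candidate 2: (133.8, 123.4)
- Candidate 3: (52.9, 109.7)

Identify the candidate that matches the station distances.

Candidate 3

For each candidate, compare |candidate − station| to the reported distance:
Candidate 1: residuals Station 1 193.6, Station 2 18.5, Station 3 114.1 → max 193.6 km
Candidate 2: residuals Station 1 51.4, Station 2 76.3, Station 3 80.2 → max 80.2 km
Candidate 3: residuals Station 1 0.0, Station 2 0.0, Station 3 0.0 → max 0.0 km
Only Candidate 3 has all residuals ≈ 0.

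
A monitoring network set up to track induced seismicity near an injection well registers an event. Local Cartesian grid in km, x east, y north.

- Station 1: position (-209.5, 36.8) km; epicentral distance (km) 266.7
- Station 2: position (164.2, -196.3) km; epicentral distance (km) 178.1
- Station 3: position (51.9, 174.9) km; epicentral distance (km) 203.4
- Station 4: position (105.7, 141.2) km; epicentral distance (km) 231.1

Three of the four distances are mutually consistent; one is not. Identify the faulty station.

Station 3

Solve using three stations at a time. Using Station 1, Station 2, Station 4 (subtract circle equations pairwise → linear system) gives (x, y) ≈ (31.4, -77.6).
Distances from that point to each station vs reported:
  Station 1: calculated 266.7 vs reported 266.7 → residual 0.0 km
  Station 2: calculated 178.1 vs reported 178.1 → residual 0.0 km
  Station 3: calculated 253.4 vs reported 203.4 → residual 50.0 km
  Station 4: calculated 231.1 vs reported 231.1 → residual 0.0 km
Station 1, Station 2, Station 4 are mutually consistent (residuals ≈ 0); Station 3 is off by 50.0 km.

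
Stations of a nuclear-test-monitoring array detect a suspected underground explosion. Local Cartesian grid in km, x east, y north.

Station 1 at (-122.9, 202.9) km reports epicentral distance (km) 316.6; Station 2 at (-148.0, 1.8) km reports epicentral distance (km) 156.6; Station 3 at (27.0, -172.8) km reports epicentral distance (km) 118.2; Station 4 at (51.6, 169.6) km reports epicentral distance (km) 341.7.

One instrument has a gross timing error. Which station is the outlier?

Solve using three stations at a time. Using Station 2, Station 3, Station 4 (subtract circle equations pairwise → linear system) gives (x, y) ≈ (-87.3, -142.6).
Distances from that point to each station vs reported:
  Station 1: calculated 347.3 vs reported 316.6 → residual 30.7 km
  Station 2: calculated 156.6 vs reported 156.6 → residual 0.0 km
  Station 3: calculated 118.2 vs reported 118.2 → residual 0.0 km
  Station 4: calculated 341.7 vs reported 341.7 → residual 0.0 km
Station 2, Station 3, Station 4 are mutually consistent (residuals ≈ 0); Station 1 is off by 30.7 km.

Station 1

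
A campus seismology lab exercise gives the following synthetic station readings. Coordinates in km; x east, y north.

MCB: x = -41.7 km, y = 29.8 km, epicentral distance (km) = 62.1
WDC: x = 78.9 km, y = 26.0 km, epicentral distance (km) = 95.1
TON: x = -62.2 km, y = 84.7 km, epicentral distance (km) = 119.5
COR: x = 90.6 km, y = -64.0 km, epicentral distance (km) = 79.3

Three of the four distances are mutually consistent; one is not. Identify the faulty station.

Solve using three stations at a time. Using MCB, WDC, TON (subtract circle equations pairwise → linear system) gives (x, y) ≈ (-4.4, -19.9).
Distances from that point to each station vs reported:
  MCB: calculated 62.2 vs reported 62.1 → residual 0.1 km
  WDC: calculated 95.1 vs reported 95.1 → residual 0.0 km
  TON: calculated 119.5 vs reported 119.5 → residual 0.0 km
  COR: calculated 104.7 vs reported 79.3 → residual 25.4 km
MCB, WDC, TON are mutually consistent (residuals ≈ 0); COR is off by 25.4 km.

COR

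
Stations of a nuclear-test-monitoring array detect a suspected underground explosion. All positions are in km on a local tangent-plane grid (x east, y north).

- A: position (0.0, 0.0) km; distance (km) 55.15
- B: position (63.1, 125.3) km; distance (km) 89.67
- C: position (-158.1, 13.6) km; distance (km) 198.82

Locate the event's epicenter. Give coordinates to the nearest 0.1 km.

Circle about each station: x² + y² = 55.15²; (x − 63.1)² + (y − 125.3)² = 89.67²; (x + 158.1)² + (y − 13.6)² = 198.82².
Subtracting the A equation from the B and C equations removes the quadratic terms:
126.2 x + 250.6 y = 14682.51
-316.2 x + 27.2 y = -11307.30
Solving the 2×2 system: x ≈ 39.1, y ≈ 38.9 km.

39.1 km east, 38.9 km north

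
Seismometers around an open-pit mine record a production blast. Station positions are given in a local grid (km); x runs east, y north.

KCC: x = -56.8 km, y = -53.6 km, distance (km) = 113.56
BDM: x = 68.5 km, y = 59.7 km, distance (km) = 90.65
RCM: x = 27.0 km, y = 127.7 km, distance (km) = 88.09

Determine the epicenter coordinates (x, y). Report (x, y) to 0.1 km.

Circle about each station: (x + 56.8)² + (y + 53.6)² = 113.56²; (x − 68.5)² + (y − 59.7)² = 90.65²; (x − 27.0)² + (y − 127.7)² = 88.09².
Subtracting the KCC equation from the BDM and RCM equations removes the quadratic terms:
250.6 x + 226.6 y = 6835.59
167.6 x + 362.6 y = 16073.12
Solving the 2×2 system: x ≈ -22.0, y ≈ 54.5 km.

-22.0 km east, 54.5 km north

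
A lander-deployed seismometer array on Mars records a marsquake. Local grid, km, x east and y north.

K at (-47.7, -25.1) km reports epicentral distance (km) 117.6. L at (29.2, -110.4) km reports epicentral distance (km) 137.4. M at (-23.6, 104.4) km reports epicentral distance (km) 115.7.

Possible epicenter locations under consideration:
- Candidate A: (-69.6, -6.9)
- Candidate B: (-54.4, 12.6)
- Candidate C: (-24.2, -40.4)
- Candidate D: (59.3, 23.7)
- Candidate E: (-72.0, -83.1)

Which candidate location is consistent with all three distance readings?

For each candidate, compare |candidate − station| to the reported distance:
Candidate A: residuals K 89.1, L 5.7, M 4.7 → max 89.1 km
Candidate B: residuals K 79.3, L 11.3, M 18.9 → max 79.3 km
Candidate C: residuals K 89.6, L 49.4, M 29.1 → max 89.6 km
Candidate D: residuals K 0.0, L 0.0, M 0.0 → max 0.0 km
Candidate E: residuals K 54.7, L 32.6, M 77.9 → max 77.9 km
Only Candidate D has all residuals ≈ 0.

Candidate D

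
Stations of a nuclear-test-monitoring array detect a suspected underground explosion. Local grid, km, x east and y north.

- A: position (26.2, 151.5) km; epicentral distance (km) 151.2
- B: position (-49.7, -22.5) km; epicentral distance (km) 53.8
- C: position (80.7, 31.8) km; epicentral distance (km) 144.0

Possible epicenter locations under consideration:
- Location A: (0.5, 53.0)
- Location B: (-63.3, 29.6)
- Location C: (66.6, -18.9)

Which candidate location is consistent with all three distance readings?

For each candidate, compare |candidate − station| to the reported distance:
Location A: residuals A 49.4, B 36.9, C 61.0 → max 61.0 km
Location B: residuals A 0.0, B 0.0, C 0.0 → max 0.0 km
Location C: residuals A 23.9, B 62.6, C 91.4 → max 91.4 km
Only Location B has all residuals ≈ 0.

Location B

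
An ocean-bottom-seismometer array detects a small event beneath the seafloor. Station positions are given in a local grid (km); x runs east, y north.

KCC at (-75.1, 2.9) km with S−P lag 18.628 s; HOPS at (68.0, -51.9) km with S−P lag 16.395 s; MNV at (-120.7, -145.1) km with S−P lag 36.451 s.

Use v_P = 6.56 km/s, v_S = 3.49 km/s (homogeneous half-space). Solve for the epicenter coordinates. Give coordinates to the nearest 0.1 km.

x ≈ 47.3 km, y ≈ 68.6 km

Distance from S−P lag: d = Δt · v_P v_S / (v_P − v_S) = Δt · (6.56·3.49)/(6.56−3.49) ≈ 7.4575·Δt.
So d_KCC = 138.92, d_HOPS = 122.27, d_MNV = 271.83 km.
Circle about each station: (x + 75.1)² + (y − 2.9)² = 138.92²; (x − 68.0)² + (y + 51.9)² = 122.27²; (x + 120.7)² + (y + 145.1)² = 271.83².
Subtracting the KCC equation from the HOPS and MNV equations removes the quadratic terms:
286.2 x − 109.6 y = 6018.00
-91.2 x − 296.0 y = -24618.70
Solving the 2×2 system: x ≈ 47.3, y ≈ 68.6 km.
Check against KCC (with the unrounded x, y): √((x + 75.1)²+(y − 2.9)²) = 138.91 ≈ 138.92 km. ✓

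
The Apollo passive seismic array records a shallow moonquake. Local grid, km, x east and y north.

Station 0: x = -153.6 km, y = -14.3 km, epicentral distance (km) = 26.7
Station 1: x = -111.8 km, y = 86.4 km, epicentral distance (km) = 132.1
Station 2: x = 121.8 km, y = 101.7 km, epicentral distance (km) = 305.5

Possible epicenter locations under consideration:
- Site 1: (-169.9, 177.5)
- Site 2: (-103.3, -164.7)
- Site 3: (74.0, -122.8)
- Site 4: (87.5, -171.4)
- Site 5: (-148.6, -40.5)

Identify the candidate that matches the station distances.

For each candidate, compare |candidate − station| to the reported distance:
Site 1: residuals Station 0 165.8, Station 1 24.0, Station 2 4.1 → max 165.8 km
Site 2: residuals Station 0 131.9, Station 1 119.1, Station 2 43.3 → max 131.9 km
Site 3: residuals Station 0 225.4, Station 1 147.7, Station 2 76.0 → max 225.4 km
Site 4: residuals Station 0 261.1, Station 1 193.8, Station 2 30.3 → max 261.1 km
Site 5: residuals Station 0 0.0, Station 1 0.0, Station 2 0.0 → max 0.0 km
Only Site 5 has all residuals ≈ 0.

Site 5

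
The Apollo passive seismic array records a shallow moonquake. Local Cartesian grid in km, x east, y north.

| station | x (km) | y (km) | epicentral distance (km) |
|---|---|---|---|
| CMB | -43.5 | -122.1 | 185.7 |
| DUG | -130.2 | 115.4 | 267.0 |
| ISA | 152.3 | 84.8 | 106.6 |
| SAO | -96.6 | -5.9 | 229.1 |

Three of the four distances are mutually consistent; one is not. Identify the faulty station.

SAO

Solve using three stations at a time. Using CMB, DUG, ISA (subtract circle equations pairwise → linear system) gives (x, y) ≈ (105.1, -10.8).
Distances from that point to each station vs reported:
  CMB: calculated 185.7 vs reported 185.7 → residual 0.0 km
  DUG: calculated 267.0 vs reported 267.0 → residual 0.0 km
  ISA: calculated 106.6 vs reported 106.6 → residual 0.0 km
  SAO: calculated 201.8 vs reported 229.1 → residual 27.3 km
CMB, DUG, ISA are mutually consistent (residuals ≈ 0); SAO is off by 27.3 km.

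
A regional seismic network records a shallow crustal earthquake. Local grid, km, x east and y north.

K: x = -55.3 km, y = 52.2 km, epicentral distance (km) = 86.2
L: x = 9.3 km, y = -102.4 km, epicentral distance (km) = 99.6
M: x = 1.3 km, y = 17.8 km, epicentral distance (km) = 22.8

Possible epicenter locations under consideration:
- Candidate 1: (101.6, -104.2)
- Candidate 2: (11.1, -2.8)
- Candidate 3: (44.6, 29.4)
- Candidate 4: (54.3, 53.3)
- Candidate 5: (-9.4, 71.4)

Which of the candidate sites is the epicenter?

Candidate 2

For each candidate, compare |candidate − station| to the reported distance:
Candidate 1: residuals K 135.3, L 7.3, M 135.1 → max 135.3 km
Candidate 2: residuals K 0.0, L 0.0, M 0.0 → max 0.0 km
Candidate 3: residuals K 16.3, L 36.8, M 22.0 → max 36.8 km
Candidate 4: residuals K 23.4, L 62.5, M 41.0 → max 62.5 km
Candidate 5: residuals K 36.4, L 75.2, M 31.9 → max 75.2 km
Only Candidate 2 has all residuals ≈ 0.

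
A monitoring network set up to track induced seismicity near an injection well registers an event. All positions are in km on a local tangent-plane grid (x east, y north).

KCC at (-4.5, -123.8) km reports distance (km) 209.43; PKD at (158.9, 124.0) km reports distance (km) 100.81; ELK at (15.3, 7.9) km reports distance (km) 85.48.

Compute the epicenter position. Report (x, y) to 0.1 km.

(73.4, 70.6)

Circle about each station: (x + 4.5)² + (y + 123.8)² = 209.43²; (x − 158.9)² + (y − 124.0)² = 100.81²; (x − 15.3)² + (y − 7.9)² = 85.48².
Subtracting the KCC equation from the PKD and ELK equations removes the quadratic terms:
326.8 x + 495.6 y = 58976.79
39.6 x + 263.4 y = 21503.90
Solving the 2×2 system: x ≈ 73.4, y ≈ 70.6 km.
Check against KCC (with the unrounded x, y): √((x + 4.5)²+(y + 123.8)²) = 209.43 ≈ 209.43 km. ✓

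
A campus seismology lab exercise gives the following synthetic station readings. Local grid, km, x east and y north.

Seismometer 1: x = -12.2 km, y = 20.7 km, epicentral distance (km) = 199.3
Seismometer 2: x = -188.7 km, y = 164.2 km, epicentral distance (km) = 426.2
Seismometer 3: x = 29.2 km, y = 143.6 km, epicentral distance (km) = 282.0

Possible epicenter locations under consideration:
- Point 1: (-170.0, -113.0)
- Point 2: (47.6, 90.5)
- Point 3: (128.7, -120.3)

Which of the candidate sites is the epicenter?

Point 3

For each candidate, compare |candidate − station| to the reported distance:
Point 1: residuals Seismometer 1 7.5, Seismometer 2 148.4, Seismometer 3 42.8 → max 148.4 km
Point 2: residuals Seismometer 1 107.4, Seismometer 2 178.7, Seismometer 3 225.8 → max 225.8 km
Point 3: residuals Seismometer 1 0.0, Seismometer 2 0.0, Seismometer 3 0.0 → max 0.0 km
Only Point 3 has all residuals ≈ 0.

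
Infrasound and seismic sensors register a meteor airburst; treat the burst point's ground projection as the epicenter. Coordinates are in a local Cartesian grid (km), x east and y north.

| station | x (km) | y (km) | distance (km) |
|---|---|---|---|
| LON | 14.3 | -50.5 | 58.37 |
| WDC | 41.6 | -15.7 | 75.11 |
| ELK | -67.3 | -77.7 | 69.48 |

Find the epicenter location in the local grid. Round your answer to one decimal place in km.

Circle about each station: (x − 14.3)² + (y + 50.5)² = 58.37²; (x − 41.6)² + (y + 15.7)² = 75.11²; (x + 67.3)² + (y + 77.7)² = 69.48².
Subtracting the LON equation from the WDC and ELK equations removes the quadratic terms:
54.6 x + 69.6 y = -3012.15
-163.2 x − 54.4 y = 6391.43
Solving the 2×2 system: x ≈ -33.5, y ≈ -17.0 km.

x ≈ -33.5 km, y ≈ -17.0 km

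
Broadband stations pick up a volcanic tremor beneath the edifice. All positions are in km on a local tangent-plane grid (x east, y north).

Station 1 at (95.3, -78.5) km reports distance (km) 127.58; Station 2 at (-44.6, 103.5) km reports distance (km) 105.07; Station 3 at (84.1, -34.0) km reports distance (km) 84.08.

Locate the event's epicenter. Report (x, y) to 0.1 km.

Circle about each station: (x − 95.3)² + (y + 78.5)² = 127.58²; (x + 44.6)² + (y − 103.5)² = 105.07²; (x − 84.1)² + (y + 34.0)² = 84.08².
Subtracting pairs of circle equations eliminates x²+y² and gives linear equations (the radical axes):
-279.8 x + 364.0 y = 2694.02
-22.4 x + 89.0 y = 2191.68
Solving the 2×2 system: x ≈ 33.3, y ≈ 33.0 km.

33.3 km east, 33.0 km north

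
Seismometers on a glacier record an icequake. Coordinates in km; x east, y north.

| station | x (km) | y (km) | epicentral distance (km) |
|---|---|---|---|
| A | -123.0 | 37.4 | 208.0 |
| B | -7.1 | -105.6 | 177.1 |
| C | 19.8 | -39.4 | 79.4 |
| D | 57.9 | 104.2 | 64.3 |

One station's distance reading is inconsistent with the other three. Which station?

C

Solve using three stations at a time. Using A, B, D (subtract circle equations pairwise → linear system) gives (x, y) ≈ (84.8, 45.8).
Distances from that point to each station vs reported:
  A: calculated 208.0 vs reported 208.0 → residual 0.0 km
  B: calculated 177.1 vs reported 177.1 → residual 0.0 km
  C: calculated 107.2 vs reported 79.4 → residual 27.8 km
  D: calculated 64.3 vs reported 64.3 → residual 0.0 km
A, B, D are mutually consistent (residuals ≈ 0); C is off by 27.8 km.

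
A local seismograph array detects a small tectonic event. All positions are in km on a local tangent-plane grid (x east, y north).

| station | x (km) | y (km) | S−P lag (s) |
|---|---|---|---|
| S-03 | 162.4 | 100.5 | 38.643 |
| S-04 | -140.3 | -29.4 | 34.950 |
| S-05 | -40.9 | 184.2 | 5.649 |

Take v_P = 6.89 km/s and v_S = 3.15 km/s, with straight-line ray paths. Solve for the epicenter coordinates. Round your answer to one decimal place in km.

(-55.2, 154.7)

Distance from S−P lag: d = Δt · v_P v_S / (v_P − v_S) = Δt · (6.89·3.15)/(6.89−3.15) ≈ 5.8031·Δt.
So d_S-03 = 224.25, d_S-04 = 202.82, d_S-05 = 32.78 km.
Circle about each station: (x − 162.4)² + (y − 100.5)² = 224.25²; (x + 140.3)² + (y + 29.4)² = 202.82²; (x + 40.9)² + (y − 184.2)² = 32.78².
Subtracting pairs of circle equations eliminates x²+y² and gives linear equations (the radical axes):
-605.4 x − 259.8 y = -6773.45
-406.6 x + 167.4 y = 48341.97
Solving the 2×2 system: x ≈ -55.2, y ≈ 154.7 km.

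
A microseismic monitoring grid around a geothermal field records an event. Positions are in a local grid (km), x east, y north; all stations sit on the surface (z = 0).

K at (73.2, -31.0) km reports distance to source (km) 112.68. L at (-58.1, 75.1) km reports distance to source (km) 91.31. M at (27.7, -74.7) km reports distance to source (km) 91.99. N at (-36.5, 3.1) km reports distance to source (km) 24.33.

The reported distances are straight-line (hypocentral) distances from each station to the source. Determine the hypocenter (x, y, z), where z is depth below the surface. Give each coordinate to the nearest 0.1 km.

Each station gives a sphere (x−x_i)² + (y−y_i)² + z² = d_i² (stations at z=0).
Subtracting the K sphere from L and M: z² cancels, leaving linear equations in x and y:
-262.6 x + 212.2 y = 7055.65
-91.0 x − 87.4 y = 4262.76
Solving: x ≈ -35.995, y ≈ -11.295 km (keep extra digits for the depth step; rounded: -36.0, -11.3).
Then from the K sphere: z² = 112.68² − (x − 73.2)² − (y + 31.0)² with x = -35.995, y = -11.295, so z ≈ 19.620 ≈ 19.6 km.

(-36.0, -11.3, 19.6)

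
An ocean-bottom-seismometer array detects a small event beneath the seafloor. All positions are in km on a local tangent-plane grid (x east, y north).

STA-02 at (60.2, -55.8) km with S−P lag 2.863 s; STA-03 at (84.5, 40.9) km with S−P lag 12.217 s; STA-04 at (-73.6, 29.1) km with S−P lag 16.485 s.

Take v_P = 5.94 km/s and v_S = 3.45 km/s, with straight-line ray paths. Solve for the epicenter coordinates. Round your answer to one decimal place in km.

Distance from S−P lag: d = Δt · v_P v_S / (v_P − v_S) = Δt · (5.94·3.45)/(5.94−3.45) ≈ 8.2301·Δt.
So d_STA-02 = 23.56, d_STA-03 = 100.55, d_STA-04 = 135.67 km.
Circle about each station: (x − 60.2)² + (y + 55.8)² = 23.56²; (x − 84.5)² + (y − 40.9)² = 100.55²; (x + 73.6)² + (y − 29.1)² = 135.67².
Subtracting the STA-02 equation from the STA-03 and STA-04 equations removes the quadratic terms:
48.6 x + 193.4 y = -7479.85
-267.6 x + 169.8 y = -18325.19
Solving the 2×2 system: x ≈ 37.9, y ≈ -48.2 km.
Check against STA-02 (with the unrounded x, y): √((x − 60.2)²+(y + 55.8)²) = 23.56 ≈ 23.56 km. ✓

37.9 km east, -48.2 km north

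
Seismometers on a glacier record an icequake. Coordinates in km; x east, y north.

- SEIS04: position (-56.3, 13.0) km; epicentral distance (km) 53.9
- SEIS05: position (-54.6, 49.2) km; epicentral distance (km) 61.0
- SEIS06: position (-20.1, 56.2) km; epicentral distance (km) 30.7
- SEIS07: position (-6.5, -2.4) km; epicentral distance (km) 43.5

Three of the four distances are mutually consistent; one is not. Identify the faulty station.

SEIS04

Solve using three stations at a time. Using SEIS05, SEIS06, SEIS07 (subtract circle equations pairwise → linear system) gives (x, y) ≈ (5.6, 39.4).
Distances from that point to each station vs reported:
  SEIS04: calculated 67.3 vs reported 53.9 → residual 13.4 km
  SEIS05: calculated 61.0 vs reported 61.0 → residual 0.0 km
  SEIS06: calculated 30.7 vs reported 30.7 → residual 0.0 km
  SEIS07: calculated 43.5 vs reported 43.5 → residual 0.0 km
SEIS05, SEIS06, SEIS07 are mutually consistent (residuals ≈ 0); SEIS04 is off by 13.4 km.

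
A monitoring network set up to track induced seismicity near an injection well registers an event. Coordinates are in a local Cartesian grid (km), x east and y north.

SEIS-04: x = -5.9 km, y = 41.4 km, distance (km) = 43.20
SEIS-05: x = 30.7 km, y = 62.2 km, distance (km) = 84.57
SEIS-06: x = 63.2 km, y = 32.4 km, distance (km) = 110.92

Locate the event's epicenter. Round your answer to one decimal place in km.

Circle about each station: (x + 5.9)² + (y − 41.4)² = 43.20²; (x − 30.7)² + (y − 62.2)² = 84.57²; (x − 63.2)² + (y − 32.4)² = 110.92².
Subtracting pairs of circle equations eliminates x²+y² and gives linear equations (the radical axes):
73.2 x + 41.6 y = -2223.28
138.2 x − 18.0 y = -7141.78
Solving the 2×2 system: x ≈ -47.7, y ≈ 30.5 km.
Check against SEIS-04 (with the unrounded x, y): √((x + 5.9)²+(y − 41.4)²) = 43.20 ≈ 43.20 km. ✓

(-47.7, 30.5)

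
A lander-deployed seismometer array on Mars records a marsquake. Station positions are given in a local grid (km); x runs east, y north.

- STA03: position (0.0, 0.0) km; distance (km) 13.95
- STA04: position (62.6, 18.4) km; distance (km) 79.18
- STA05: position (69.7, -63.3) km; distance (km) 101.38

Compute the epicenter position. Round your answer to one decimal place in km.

x ≈ -13.1 km, y ≈ -4.8 km

Circle about each station: x² + y² = 13.95²; (x − 62.6)² + (y − 18.4)² = 79.18²; (x − 69.7)² + (y + 63.3)² = 101.38².
Subtracting the STA03 equation from the STA04 and STA05 equations removes the quadratic terms:
125.2 x + 36.8 y = -1817.55
139.4 x − 126.6 y = -1218.32
Solving the 2×2 system: x ≈ -13.1, y ≈ -4.8 km.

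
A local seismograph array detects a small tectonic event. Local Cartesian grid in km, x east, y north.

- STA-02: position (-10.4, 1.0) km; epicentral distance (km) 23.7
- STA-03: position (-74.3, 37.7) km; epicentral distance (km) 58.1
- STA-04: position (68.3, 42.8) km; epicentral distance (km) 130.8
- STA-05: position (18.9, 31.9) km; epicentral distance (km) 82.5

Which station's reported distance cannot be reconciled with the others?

STA-02

Solve using three stations at a time. Using STA-03, STA-04, STA-05 (subtract circle equations pairwise → linear system) gives (x, y) ≈ (-49.2, -14.7).
Distances from that point to each station vs reported:
  STA-02: calculated 41.9 vs reported 23.7 → residual 18.2 km
  STA-03: calculated 58.1 vs reported 58.1 → residual 0.0 km
  STA-04: calculated 130.8 vs reported 130.8 → residual 0.0 km
  STA-05: calculated 82.5 vs reported 82.5 → residual 0.0 km
STA-03, STA-04, STA-05 are mutually consistent (residuals ≈ 0); STA-02 is off by 18.2 km.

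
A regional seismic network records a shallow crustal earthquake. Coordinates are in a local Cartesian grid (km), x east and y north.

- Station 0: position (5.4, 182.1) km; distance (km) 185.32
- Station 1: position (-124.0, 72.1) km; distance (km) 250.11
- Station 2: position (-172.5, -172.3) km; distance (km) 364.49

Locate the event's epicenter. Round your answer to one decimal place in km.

x ≈ 124.0 km, y ≈ 39.7 km

Circle about each station: (x − 5.4)² + (y − 182.1)² = 185.32²; (x + 124.0)² + (y − 72.1)² = 250.11²; (x + 172.5)² + (y + 172.3)² = 364.49².
Subtracting the Station 0 equation from the Station 1 and Station 2 equations removes the quadratic terms:
-258.8 x − 220.0 y = -40826.67
-355.8 x − 708.8 y = -72255.49
Solving the 2×2 system: x ≈ 124.0, y ≈ 39.7 km.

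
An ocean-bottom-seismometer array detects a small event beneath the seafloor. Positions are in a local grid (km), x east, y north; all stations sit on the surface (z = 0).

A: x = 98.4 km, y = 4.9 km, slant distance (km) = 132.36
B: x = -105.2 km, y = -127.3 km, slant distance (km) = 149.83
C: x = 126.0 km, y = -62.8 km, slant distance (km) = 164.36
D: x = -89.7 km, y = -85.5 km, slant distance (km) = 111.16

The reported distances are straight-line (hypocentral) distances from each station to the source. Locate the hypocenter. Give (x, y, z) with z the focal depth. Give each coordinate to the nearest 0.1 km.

x ≈ -22.2 km, y ≈ -13.6 km, depth ≈ 51.3 km

Each station gives a sphere (x−x_i)² + (y−y_i)² + z² = d_i² (stations at z=0).
Subtracting the A sphere from B and C: z² cancels, leaving linear equations in x and y:
-407.2 x − 264.4 y = 12635.90
55.2 x − 135.4 y = 618.23
Solving: x ≈ -22.192, y ≈ -13.613 km (keep extra digits for the depth step; rounded: -22.2, -13.6).
Then from the A sphere: z² = 132.36² − (x − 98.4)² − (y − 4.9)² with x = -22.192, y = -13.613, so z ≈ 51.323 ≈ 51.3 km.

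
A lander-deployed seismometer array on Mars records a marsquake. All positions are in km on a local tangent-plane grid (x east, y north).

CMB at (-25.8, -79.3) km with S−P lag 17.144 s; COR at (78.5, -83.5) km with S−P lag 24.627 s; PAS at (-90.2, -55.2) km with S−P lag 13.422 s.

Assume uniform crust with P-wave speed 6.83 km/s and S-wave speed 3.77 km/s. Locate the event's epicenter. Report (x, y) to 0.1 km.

(-74.2, 56.6)

Distance from S−P lag: d = Δt · v_P v_S / (v_P − v_S) = Δt · (6.83·3.77)/(6.83−3.77) ≈ 8.4147·Δt.
So d_CMB = 144.26, d_COR = 207.23, d_PAS = 112.94 km.
Circle about each station: (x + 25.8)² + (y + 79.3)² = 144.26²; (x − 78.5)² + (y + 83.5)² = 207.23²; (x + 90.2)² + (y + 55.2)² = 112.94².
Subtracting the CMB equation from the COR and PAS equations removes the quadratic terms:
208.6 x − 8.4 y = -15952.96
-128.8 x + 48.2 y = 12284.45
Solving the 2×2 system: x ≈ -74.2, y ≈ 56.6 km.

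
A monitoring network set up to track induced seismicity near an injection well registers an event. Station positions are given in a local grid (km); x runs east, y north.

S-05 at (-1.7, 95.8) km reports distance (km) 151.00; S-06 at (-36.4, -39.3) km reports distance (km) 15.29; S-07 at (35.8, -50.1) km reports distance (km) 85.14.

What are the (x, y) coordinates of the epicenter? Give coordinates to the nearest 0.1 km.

Circle about each station: (x + 1.7)² + (y − 95.8)² = 151.00²; (x + 36.4)² + (y + 39.3)² = 15.29²; (x − 35.8)² + (y + 50.1)² = 85.14².
Subtracting the S-05 equation from the S-06 and S-07 equations removes the quadratic terms:
-69.4 x − 270.2 y = 16256.14
75.0 x − 291.8 y = 10163.30
Solving the 2×2 system: x ≈ -49.3, y ≈ -47.5 km.

x ≈ -49.3 km, y ≈ -47.5 km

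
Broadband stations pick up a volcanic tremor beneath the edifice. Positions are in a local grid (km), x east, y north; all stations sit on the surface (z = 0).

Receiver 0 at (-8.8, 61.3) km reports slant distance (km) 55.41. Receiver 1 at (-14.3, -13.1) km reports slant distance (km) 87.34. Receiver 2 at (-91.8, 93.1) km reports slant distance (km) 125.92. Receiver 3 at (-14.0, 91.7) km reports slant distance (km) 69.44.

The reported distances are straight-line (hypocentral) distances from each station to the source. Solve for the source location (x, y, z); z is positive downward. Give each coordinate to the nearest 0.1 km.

x ≈ 17.3 km, y ≈ 52.6 km, depth ≈ 48.1 km

Each station gives a sphere (x−x_i)² + (y−y_i)² + z² = d_i² (stations at z=0).
Subtracting the Receiver 0 sphere from Receiver 1 and Receiver 2: z² cancels, leaving linear equations in x and y:
-11.0 x − 148.8 y = -8017.04
-166.0 x + 63.6 y = 474.14
Solving: x ≈ 17.296, y ≈ 52.599 km (keep extra digits for the depth step; rounded: 17.3, 52.6).
Then from the Receiver 0 sphere: z² = 55.41² − (x + 8.8)² − (y − 61.3)² with x = 17.296, y = 52.599, so z ≈ 48.099 ≈ 48.1 km.
Check against Receiver 3 (with the unrounded solution): distance 69.44 ≈ 69.44 km. ✓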